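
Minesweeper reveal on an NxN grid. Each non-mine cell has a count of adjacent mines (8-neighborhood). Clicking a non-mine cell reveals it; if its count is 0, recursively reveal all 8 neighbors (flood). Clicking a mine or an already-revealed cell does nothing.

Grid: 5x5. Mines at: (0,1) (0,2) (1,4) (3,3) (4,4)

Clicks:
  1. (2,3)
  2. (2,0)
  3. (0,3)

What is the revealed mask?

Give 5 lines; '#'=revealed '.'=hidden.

Answer: ...#.
###..
####.
###..
###..

Derivation:
Click 1 (2,3) count=2: revealed 1 new [(2,3)] -> total=1
Click 2 (2,0) count=0: revealed 12 new [(1,0) (1,1) (1,2) (2,0) (2,1) (2,2) (3,0) (3,1) (3,2) (4,0) (4,1) (4,2)] -> total=13
Click 3 (0,3) count=2: revealed 1 new [(0,3)] -> total=14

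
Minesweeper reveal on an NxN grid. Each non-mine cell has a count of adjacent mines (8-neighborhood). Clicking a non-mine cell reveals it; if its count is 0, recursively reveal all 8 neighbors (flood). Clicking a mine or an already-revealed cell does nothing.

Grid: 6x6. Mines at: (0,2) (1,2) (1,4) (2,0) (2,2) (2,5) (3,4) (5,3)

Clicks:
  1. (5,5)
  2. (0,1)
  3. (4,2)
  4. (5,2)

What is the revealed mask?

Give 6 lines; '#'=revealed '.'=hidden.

Answer: .#....
......
......
......
..#.##
..#.##

Derivation:
Click 1 (5,5) count=0: revealed 4 new [(4,4) (4,5) (5,4) (5,5)] -> total=4
Click 2 (0,1) count=2: revealed 1 new [(0,1)] -> total=5
Click 3 (4,2) count=1: revealed 1 new [(4,2)] -> total=6
Click 4 (5,2) count=1: revealed 1 new [(5,2)] -> total=7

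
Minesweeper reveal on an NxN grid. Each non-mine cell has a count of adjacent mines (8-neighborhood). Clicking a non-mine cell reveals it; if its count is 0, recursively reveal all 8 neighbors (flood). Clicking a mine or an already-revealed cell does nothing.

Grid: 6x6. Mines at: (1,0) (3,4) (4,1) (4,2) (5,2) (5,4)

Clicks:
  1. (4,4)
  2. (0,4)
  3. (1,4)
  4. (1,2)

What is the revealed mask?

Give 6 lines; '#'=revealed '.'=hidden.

Click 1 (4,4) count=2: revealed 1 new [(4,4)] -> total=1
Click 2 (0,4) count=0: revealed 18 new [(0,1) (0,2) (0,3) (0,4) (0,5) (1,1) (1,2) (1,3) (1,4) (1,5) (2,1) (2,2) (2,3) (2,4) (2,5) (3,1) (3,2) (3,3)] -> total=19
Click 3 (1,4) count=0: revealed 0 new [(none)] -> total=19
Click 4 (1,2) count=0: revealed 0 new [(none)] -> total=19

Answer: .#####
.#####
.#####
.###..
....#.
......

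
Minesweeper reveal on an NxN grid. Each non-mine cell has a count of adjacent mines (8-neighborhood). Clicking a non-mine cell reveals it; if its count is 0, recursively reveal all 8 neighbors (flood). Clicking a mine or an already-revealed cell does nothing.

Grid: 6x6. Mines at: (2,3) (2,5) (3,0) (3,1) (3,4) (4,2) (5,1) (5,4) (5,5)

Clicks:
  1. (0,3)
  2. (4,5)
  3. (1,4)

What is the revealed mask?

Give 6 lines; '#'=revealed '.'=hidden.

Answer: ######
######
###...
......
.....#
......

Derivation:
Click 1 (0,3) count=0: revealed 15 new [(0,0) (0,1) (0,2) (0,3) (0,4) (0,5) (1,0) (1,1) (1,2) (1,3) (1,4) (1,5) (2,0) (2,1) (2,2)] -> total=15
Click 2 (4,5) count=3: revealed 1 new [(4,5)] -> total=16
Click 3 (1,4) count=2: revealed 0 new [(none)] -> total=16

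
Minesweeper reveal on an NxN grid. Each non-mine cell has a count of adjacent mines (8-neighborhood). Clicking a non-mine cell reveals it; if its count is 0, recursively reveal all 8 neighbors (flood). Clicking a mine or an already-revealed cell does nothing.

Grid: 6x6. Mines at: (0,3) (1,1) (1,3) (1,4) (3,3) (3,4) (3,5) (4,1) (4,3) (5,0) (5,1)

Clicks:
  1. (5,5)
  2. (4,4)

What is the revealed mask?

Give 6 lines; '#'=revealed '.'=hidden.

Answer: ......
......
......
......
....##
....##

Derivation:
Click 1 (5,5) count=0: revealed 4 new [(4,4) (4,5) (5,4) (5,5)] -> total=4
Click 2 (4,4) count=4: revealed 0 new [(none)] -> total=4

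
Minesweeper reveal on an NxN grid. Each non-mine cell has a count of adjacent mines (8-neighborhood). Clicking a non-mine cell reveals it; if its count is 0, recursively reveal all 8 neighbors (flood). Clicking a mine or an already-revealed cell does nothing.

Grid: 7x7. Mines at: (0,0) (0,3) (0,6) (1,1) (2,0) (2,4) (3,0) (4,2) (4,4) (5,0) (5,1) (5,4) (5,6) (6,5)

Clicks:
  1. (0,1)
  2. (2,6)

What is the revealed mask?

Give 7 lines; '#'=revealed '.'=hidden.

Click 1 (0,1) count=2: revealed 1 new [(0,1)] -> total=1
Click 2 (2,6) count=0: revealed 8 new [(1,5) (1,6) (2,5) (2,6) (3,5) (3,6) (4,5) (4,6)] -> total=9

Answer: .#.....
.....##
.....##
.....##
.....##
.......
.......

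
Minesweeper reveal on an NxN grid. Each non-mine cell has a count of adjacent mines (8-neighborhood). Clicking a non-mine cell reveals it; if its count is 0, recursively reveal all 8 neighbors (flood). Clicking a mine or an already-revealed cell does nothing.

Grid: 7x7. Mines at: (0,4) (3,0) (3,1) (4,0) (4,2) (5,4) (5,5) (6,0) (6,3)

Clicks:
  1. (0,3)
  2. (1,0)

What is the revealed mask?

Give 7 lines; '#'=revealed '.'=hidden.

Click 1 (0,3) count=1: revealed 1 new [(0,3)] -> total=1
Click 2 (1,0) count=0: revealed 28 new [(0,0) (0,1) (0,2) (0,5) (0,6) (1,0) (1,1) (1,2) (1,3) (1,4) (1,5) (1,6) (2,0) (2,1) (2,2) (2,3) (2,4) (2,5) (2,6) (3,2) (3,3) (3,4) (3,5) (3,6) (4,3) (4,4) (4,5) (4,6)] -> total=29

Answer: ####.##
#######
#######
..#####
...####
.......
.......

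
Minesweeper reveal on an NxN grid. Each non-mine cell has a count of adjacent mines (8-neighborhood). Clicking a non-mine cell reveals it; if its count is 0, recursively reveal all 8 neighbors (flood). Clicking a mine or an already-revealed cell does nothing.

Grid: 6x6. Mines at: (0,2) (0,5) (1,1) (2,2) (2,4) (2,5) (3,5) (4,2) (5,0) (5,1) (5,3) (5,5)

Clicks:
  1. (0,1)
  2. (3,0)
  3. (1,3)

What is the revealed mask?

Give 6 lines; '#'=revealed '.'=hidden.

Click 1 (0,1) count=2: revealed 1 new [(0,1)] -> total=1
Click 2 (3,0) count=0: revealed 6 new [(2,0) (2,1) (3,0) (3,1) (4,0) (4,1)] -> total=7
Click 3 (1,3) count=3: revealed 1 new [(1,3)] -> total=8

Answer: .#....
...#..
##....
##....
##....
......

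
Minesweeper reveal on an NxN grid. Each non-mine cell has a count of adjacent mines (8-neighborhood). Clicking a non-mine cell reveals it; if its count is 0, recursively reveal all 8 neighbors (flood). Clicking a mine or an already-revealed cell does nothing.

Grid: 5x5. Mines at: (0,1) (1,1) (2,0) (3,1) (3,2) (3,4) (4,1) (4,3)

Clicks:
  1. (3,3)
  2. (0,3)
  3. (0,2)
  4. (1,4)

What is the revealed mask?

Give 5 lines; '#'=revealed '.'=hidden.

Answer: ..###
..###
..###
...#.
.....

Derivation:
Click 1 (3,3) count=3: revealed 1 new [(3,3)] -> total=1
Click 2 (0,3) count=0: revealed 9 new [(0,2) (0,3) (0,4) (1,2) (1,3) (1,4) (2,2) (2,3) (2,4)] -> total=10
Click 3 (0,2) count=2: revealed 0 new [(none)] -> total=10
Click 4 (1,4) count=0: revealed 0 new [(none)] -> total=10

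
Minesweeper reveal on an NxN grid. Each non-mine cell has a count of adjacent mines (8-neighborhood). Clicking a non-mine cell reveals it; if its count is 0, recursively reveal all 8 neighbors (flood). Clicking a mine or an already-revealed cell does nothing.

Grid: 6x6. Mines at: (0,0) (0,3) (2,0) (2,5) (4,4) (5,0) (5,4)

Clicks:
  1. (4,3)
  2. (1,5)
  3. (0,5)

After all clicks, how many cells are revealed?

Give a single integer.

Answer: 5

Derivation:
Click 1 (4,3) count=2: revealed 1 new [(4,3)] -> total=1
Click 2 (1,5) count=1: revealed 1 new [(1,5)] -> total=2
Click 3 (0,5) count=0: revealed 3 new [(0,4) (0,5) (1,4)] -> total=5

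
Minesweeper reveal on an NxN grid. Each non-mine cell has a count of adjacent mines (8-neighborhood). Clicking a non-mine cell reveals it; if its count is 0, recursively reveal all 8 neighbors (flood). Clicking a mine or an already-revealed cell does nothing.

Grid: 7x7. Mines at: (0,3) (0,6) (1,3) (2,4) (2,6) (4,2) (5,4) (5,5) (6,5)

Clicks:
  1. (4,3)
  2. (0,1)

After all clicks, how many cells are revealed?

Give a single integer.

Answer: 23

Derivation:
Click 1 (4,3) count=2: revealed 1 new [(4,3)] -> total=1
Click 2 (0,1) count=0: revealed 22 new [(0,0) (0,1) (0,2) (1,0) (1,1) (1,2) (2,0) (2,1) (2,2) (3,0) (3,1) (3,2) (4,0) (4,1) (5,0) (5,1) (5,2) (5,3) (6,0) (6,1) (6,2) (6,3)] -> total=23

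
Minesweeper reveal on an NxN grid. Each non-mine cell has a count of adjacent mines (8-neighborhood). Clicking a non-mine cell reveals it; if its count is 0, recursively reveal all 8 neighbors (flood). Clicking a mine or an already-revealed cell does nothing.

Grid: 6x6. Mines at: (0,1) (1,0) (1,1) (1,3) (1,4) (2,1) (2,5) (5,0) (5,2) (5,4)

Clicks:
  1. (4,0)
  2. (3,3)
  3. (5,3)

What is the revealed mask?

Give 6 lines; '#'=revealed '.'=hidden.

Answer: ......
......
..###.
..###.
#.###.
...#..

Derivation:
Click 1 (4,0) count=1: revealed 1 new [(4,0)] -> total=1
Click 2 (3,3) count=0: revealed 9 new [(2,2) (2,3) (2,4) (3,2) (3,3) (3,4) (4,2) (4,3) (4,4)] -> total=10
Click 3 (5,3) count=2: revealed 1 new [(5,3)] -> total=11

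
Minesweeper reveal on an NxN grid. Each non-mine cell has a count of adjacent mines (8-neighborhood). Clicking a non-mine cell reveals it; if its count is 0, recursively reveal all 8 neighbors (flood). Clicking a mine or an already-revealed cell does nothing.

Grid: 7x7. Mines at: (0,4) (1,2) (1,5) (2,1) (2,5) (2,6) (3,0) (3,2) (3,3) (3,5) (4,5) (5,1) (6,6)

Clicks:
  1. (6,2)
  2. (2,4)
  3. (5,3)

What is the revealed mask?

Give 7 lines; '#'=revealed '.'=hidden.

Click 1 (6,2) count=1: revealed 1 new [(6,2)] -> total=1
Click 2 (2,4) count=4: revealed 1 new [(2,4)] -> total=2
Click 3 (5,3) count=0: revealed 10 new [(4,2) (4,3) (4,4) (5,2) (5,3) (5,4) (5,5) (6,3) (6,4) (6,5)] -> total=12

Answer: .......
.......
....#..
.......
..###..
..####.
..####.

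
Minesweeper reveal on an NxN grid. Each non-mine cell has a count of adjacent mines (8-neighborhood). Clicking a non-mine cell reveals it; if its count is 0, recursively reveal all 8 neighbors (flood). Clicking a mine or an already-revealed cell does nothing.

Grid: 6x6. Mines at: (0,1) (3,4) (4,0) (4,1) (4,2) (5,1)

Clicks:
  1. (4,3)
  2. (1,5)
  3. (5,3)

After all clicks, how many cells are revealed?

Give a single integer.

Answer: 22

Derivation:
Click 1 (4,3) count=2: revealed 1 new [(4,3)] -> total=1
Click 2 (1,5) count=0: revealed 20 new [(0,2) (0,3) (0,4) (0,5) (1,0) (1,1) (1,2) (1,3) (1,4) (1,5) (2,0) (2,1) (2,2) (2,3) (2,4) (2,5) (3,0) (3,1) (3,2) (3,3)] -> total=21
Click 3 (5,3) count=1: revealed 1 new [(5,3)] -> total=22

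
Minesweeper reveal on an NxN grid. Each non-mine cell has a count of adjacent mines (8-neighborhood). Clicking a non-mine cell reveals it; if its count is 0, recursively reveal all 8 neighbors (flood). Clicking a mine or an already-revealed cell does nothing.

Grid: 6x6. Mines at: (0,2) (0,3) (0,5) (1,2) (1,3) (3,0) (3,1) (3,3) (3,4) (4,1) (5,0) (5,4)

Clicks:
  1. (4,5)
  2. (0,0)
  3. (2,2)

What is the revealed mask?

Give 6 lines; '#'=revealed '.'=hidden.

Click 1 (4,5) count=2: revealed 1 new [(4,5)] -> total=1
Click 2 (0,0) count=0: revealed 6 new [(0,0) (0,1) (1,0) (1,1) (2,0) (2,1)] -> total=7
Click 3 (2,2) count=4: revealed 1 new [(2,2)] -> total=8

Answer: ##....
##....
###...
......
.....#
......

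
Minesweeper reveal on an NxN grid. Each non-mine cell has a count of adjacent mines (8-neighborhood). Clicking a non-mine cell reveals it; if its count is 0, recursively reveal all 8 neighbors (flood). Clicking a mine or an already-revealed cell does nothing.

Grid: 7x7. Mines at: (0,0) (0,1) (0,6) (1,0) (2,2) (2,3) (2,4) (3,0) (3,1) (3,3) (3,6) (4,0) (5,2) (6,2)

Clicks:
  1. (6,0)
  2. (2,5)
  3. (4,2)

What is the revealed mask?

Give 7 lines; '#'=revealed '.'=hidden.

Click 1 (6,0) count=0: revealed 4 new [(5,0) (5,1) (6,0) (6,1)] -> total=4
Click 2 (2,5) count=2: revealed 1 new [(2,5)] -> total=5
Click 3 (4,2) count=3: revealed 1 new [(4,2)] -> total=6

Answer: .......
.......
.....#.
.......
..#....
##.....
##.....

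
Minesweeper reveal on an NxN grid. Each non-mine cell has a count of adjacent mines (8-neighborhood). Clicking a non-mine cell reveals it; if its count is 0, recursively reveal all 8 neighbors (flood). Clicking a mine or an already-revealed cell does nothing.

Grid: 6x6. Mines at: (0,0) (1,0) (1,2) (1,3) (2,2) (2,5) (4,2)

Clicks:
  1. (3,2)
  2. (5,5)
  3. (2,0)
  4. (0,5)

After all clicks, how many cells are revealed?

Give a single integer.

Answer: 15

Derivation:
Click 1 (3,2) count=2: revealed 1 new [(3,2)] -> total=1
Click 2 (5,5) count=0: revealed 9 new [(3,3) (3,4) (3,5) (4,3) (4,4) (4,5) (5,3) (5,4) (5,5)] -> total=10
Click 3 (2,0) count=1: revealed 1 new [(2,0)] -> total=11
Click 4 (0,5) count=0: revealed 4 new [(0,4) (0,5) (1,4) (1,5)] -> total=15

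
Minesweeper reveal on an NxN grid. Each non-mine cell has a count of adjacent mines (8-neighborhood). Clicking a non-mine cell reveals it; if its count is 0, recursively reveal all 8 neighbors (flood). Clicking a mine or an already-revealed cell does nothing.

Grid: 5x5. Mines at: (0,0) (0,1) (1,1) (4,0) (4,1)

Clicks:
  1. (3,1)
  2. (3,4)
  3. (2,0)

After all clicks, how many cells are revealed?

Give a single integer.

Answer: 17

Derivation:
Click 1 (3,1) count=2: revealed 1 new [(3,1)] -> total=1
Click 2 (3,4) count=0: revealed 15 new [(0,2) (0,3) (0,4) (1,2) (1,3) (1,4) (2,2) (2,3) (2,4) (3,2) (3,3) (3,4) (4,2) (4,3) (4,4)] -> total=16
Click 3 (2,0) count=1: revealed 1 new [(2,0)] -> total=17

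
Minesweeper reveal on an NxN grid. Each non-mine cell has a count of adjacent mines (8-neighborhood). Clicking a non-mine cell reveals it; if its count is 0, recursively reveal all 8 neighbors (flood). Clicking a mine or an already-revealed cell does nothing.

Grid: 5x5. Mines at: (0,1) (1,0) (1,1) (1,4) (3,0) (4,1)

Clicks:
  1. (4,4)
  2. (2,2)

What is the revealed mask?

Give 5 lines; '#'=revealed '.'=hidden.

Click 1 (4,4) count=0: revealed 9 new [(2,2) (2,3) (2,4) (3,2) (3,3) (3,4) (4,2) (4,3) (4,4)] -> total=9
Click 2 (2,2) count=1: revealed 0 new [(none)] -> total=9

Answer: .....
.....
..###
..###
..###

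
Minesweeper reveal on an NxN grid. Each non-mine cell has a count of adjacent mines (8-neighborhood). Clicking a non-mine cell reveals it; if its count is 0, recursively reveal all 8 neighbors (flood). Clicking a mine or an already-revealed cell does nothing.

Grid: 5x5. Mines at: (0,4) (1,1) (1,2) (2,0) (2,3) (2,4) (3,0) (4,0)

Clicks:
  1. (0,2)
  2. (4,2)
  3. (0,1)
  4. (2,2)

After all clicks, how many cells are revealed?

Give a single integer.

Click 1 (0,2) count=2: revealed 1 new [(0,2)] -> total=1
Click 2 (4,2) count=0: revealed 8 new [(3,1) (3,2) (3,3) (3,4) (4,1) (4,2) (4,3) (4,4)] -> total=9
Click 3 (0,1) count=2: revealed 1 new [(0,1)] -> total=10
Click 4 (2,2) count=3: revealed 1 new [(2,2)] -> total=11

Answer: 11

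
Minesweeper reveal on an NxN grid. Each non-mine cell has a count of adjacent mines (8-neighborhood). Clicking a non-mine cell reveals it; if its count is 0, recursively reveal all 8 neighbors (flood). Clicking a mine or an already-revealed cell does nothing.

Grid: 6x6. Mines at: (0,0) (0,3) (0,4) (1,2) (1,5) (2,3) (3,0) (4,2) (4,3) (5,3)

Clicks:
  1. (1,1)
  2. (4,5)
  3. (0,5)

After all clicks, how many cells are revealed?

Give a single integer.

Answer: 10

Derivation:
Click 1 (1,1) count=2: revealed 1 new [(1,1)] -> total=1
Click 2 (4,5) count=0: revealed 8 new [(2,4) (2,5) (3,4) (3,5) (4,4) (4,5) (5,4) (5,5)] -> total=9
Click 3 (0,5) count=2: revealed 1 new [(0,5)] -> total=10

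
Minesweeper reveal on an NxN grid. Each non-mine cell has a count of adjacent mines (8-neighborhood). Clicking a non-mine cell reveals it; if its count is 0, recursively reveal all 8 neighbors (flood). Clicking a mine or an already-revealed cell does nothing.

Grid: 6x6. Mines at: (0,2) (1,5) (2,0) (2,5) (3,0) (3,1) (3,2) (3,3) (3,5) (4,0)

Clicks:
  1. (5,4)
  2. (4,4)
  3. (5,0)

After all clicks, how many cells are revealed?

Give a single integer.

Answer: 11

Derivation:
Click 1 (5,4) count=0: revealed 10 new [(4,1) (4,2) (4,3) (4,4) (4,5) (5,1) (5,2) (5,3) (5,4) (5,5)] -> total=10
Click 2 (4,4) count=2: revealed 0 new [(none)] -> total=10
Click 3 (5,0) count=1: revealed 1 new [(5,0)] -> total=11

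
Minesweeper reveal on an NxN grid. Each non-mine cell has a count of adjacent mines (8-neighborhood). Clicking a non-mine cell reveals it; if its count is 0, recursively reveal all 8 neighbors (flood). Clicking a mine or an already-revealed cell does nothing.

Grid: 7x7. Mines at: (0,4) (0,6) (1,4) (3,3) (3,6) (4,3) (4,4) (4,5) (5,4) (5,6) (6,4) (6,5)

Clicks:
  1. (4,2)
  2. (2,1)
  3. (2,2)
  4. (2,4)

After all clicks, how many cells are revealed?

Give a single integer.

Answer: 27

Derivation:
Click 1 (4,2) count=2: revealed 1 new [(4,2)] -> total=1
Click 2 (2,1) count=0: revealed 25 new [(0,0) (0,1) (0,2) (0,3) (1,0) (1,1) (1,2) (1,3) (2,0) (2,1) (2,2) (2,3) (3,0) (3,1) (3,2) (4,0) (4,1) (5,0) (5,1) (5,2) (5,3) (6,0) (6,1) (6,2) (6,3)] -> total=26
Click 3 (2,2) count=1: revealed 0 new [(none)] -> total=26
Click 4 (2,4) count=2: revealed 1 new [(2,4)] -> total=27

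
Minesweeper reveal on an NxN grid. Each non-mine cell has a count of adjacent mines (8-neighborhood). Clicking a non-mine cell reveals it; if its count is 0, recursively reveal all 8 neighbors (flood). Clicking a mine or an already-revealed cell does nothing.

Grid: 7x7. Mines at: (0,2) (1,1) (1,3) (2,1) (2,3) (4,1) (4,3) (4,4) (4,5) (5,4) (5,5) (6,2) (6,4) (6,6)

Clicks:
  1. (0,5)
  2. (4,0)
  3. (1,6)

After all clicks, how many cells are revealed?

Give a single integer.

Click 1 (0,5) count=0: revealed 12 new [(0,4) (0,5) (0,6) (1,4) (1,5) (1,6) (2,4) (2,5) (2,6) (3,4) (3,5) (3,6)] -> total=12
Click 2 (4,0) count=1: revealed 1 new [(4,0)] -> total=13
Click 3 (1,6) count=0: revealed 0 new [(none)] -> total=13

Answer: 13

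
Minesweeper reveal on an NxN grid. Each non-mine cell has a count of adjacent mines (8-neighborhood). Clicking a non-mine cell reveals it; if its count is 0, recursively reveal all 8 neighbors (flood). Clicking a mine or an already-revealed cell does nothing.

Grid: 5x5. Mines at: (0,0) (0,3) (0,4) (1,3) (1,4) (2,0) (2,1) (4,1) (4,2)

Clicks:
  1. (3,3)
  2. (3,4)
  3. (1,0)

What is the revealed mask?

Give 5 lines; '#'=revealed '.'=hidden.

Answer: .....
#....
...##
...##
...##

Derivation:
Click 1 (3,3) count=1: revealed 1 new [(3,3)] -> total=1
Click 2 (3,4) count=0: revealed 5 new [(2,3) (2,4) (3,4) (4,3) (4,4)] -> total=6
Click 3 (1,0) count=3: revealed 1 new [(1,0)] -> total=7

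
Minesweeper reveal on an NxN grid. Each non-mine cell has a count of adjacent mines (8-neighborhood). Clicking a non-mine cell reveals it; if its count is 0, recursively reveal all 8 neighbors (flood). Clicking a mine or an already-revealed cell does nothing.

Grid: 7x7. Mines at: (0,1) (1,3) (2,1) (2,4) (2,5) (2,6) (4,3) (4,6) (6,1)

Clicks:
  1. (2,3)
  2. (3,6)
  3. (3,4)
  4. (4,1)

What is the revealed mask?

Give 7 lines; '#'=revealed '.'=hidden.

Click 1 (2,3) count=2: revealed 1 new [(2,3)] -> total=1
Click 2 (3,6) count=3: revealed 1 new [(3,6)] -> total=2
Click 3 (3,4) count=3: revealed 1 new [(3,4)] -> total=3
Click 4 (4,1) count=0: revealed 9 new [(3,0) (3,1) (3,2) (4,0) (4,1) (4,2) (5,0) (5,1) (5,2)] -> total=12

Answer: .......
.......
...#...
###.#.#
###....
###....
.......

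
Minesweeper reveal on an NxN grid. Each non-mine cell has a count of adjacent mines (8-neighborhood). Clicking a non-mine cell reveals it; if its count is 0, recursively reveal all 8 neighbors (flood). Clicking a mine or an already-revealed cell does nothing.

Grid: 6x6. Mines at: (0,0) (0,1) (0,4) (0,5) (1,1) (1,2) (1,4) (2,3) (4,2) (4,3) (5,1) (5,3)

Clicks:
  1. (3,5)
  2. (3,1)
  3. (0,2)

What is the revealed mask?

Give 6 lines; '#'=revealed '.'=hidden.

Answer: ..#...
......
....##
.#..##
....##
....##

Derivation:
Click 1 (3,5) count=0: revealed 8 new [(2,4) (2,5) (3,4) (3,5) (4,4) (4,5) (5,4) (5,5)] -> total=8
Click 2 (3,1) count=1: revealed 1 new [(3,1)] -> total=9
Click 3 (0,2) count=3: revealed 1 new [(0,2)] -> total=10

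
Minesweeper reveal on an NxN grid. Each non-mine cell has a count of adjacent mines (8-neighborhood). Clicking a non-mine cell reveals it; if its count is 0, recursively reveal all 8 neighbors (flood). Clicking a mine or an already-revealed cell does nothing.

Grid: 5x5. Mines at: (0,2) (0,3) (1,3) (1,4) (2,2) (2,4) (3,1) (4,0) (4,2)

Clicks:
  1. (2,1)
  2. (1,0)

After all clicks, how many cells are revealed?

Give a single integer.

Answer: 6

Derivation:
Click 1 (2,1) count=2: revealed 1 new [(2,1)] -> total=1
Click 2 (1,0) count=0: revealed 5 new [(0,0) (0,1) (1,0) (1,1) (2,0)] -> total=6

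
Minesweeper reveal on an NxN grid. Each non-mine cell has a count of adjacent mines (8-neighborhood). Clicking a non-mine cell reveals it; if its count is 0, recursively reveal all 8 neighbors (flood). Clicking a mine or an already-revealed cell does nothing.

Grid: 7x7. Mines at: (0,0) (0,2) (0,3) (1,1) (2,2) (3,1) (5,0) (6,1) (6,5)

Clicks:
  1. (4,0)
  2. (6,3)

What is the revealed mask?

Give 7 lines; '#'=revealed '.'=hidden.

Answer: ....###
...####
...####
..#####
#.#####
..#####
..###..

Derivation:
Click 1 (4,0) count=2: revealed 1 new [(4,0)] -> total=1
Click 2 (6,3) count=0: revealed 29 new [(0,4) (0,5) (0,6) (1,3) (1,4) (1,5) (1,6) (2,3) (2,4) (2,5) (2,6) (3,2) (3,3) (3,4) (3,5) (3,6) (4,2) (4,3) (4,4) (4,5) (4,6) (5,2) (5,3) (5,4) (5,5) (5,6) (6,2) (6,3) (6,4)] -> total=30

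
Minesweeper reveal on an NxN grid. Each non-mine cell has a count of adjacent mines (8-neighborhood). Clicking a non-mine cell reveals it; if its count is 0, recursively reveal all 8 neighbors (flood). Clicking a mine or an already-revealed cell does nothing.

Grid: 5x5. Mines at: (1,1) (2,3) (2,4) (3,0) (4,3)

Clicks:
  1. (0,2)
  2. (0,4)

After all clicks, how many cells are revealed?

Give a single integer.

Answer: 6

Derivation:
Click 1 (0,2) count=1: revealed 1 new [(0,2)] -> total=1
Click 2 (0,4) count=0: revealed 5 new [(0,3) (0,4) (1,2) (1,3) (1,4)] -> total=6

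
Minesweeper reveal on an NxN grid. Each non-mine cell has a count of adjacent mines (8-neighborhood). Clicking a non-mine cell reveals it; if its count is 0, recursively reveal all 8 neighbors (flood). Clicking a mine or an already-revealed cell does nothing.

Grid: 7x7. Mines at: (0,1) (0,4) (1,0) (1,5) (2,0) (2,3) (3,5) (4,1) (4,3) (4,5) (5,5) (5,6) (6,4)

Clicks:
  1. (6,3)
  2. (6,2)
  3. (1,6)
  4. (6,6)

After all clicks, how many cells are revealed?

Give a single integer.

Answer: 10

Derivation:
Click 1 (6,3) count=1: revealed 1 new [(6,3)] -> total=1
Click 2 (6,2) count=0: revealed 7 new [(5,0) (5,1) (5,2) (5,3) (6,0) (6,1) (6,2)] -> total=8
Click 3 (1,6) count=1: revealed 1 new [(1,6)] -> total=9
Click 4 (6,6) count=2: revealed 1 new [(6,6)] -> total=10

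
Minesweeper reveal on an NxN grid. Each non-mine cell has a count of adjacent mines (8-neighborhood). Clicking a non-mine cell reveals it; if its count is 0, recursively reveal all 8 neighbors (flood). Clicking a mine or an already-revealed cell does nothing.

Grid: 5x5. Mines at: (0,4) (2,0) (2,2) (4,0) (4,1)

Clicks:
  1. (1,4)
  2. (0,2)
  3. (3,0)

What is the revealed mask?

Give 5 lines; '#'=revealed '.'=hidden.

Click 1 (1,4) count=1: revealed 1 new [(1,4)] -> total=1
Click 2 (0,2) count=0: revealed 8 new [(0,0) (0,1) (0,2) (0,3) (1,0) (1,1) (1,2) (1,3)] -> total=9
Click 3 (3,0) count=3: revealed 1 new [(3,0)] -> total=10

Answer: ####.
#####
.....
#....
.....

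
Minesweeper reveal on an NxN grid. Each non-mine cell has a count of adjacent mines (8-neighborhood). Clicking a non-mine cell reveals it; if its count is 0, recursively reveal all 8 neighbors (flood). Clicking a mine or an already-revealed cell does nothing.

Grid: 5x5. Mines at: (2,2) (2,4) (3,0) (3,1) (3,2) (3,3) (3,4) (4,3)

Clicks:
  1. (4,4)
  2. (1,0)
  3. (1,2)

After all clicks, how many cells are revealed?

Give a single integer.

Answer: 13

Derivation:
Click 1 (4,4) count=3: revealed 1 new [(4,4)] -> total=1
Click 2 (1,0) count=0: revealed 12 new [(0,0) (0,1) (0,2) (0,3) (0,4) (1,0) (1,1) (1,2) (1,3) (1,4) (2,0) (2,1)] -> total=13
Click 3 (1,2) count=1: revealed 0 new [(none)] -> total=13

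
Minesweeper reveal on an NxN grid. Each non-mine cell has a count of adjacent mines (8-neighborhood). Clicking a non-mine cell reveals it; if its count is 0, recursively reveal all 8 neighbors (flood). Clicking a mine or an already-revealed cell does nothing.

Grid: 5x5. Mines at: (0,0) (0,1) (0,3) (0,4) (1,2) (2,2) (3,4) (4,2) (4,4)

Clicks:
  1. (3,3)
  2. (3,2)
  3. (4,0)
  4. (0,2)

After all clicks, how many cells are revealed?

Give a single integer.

Answer: 11

Derivation:
Click 1 (3,3) count=4: revealed 1 new [(3,3)] -> total=1
Click 2 (3,2) count=2: revealed 1 new [(3,2)] -> total=2
Click 3 (4,0) count=0: revealed 8 new [(1,0) (1,1) (2,0) (2,1) (3,0) (3,1) (4,0) (4,1)] -> total=10
Click 4 (0,2) count=3: revealed 1 new [(0,2)] -> total=11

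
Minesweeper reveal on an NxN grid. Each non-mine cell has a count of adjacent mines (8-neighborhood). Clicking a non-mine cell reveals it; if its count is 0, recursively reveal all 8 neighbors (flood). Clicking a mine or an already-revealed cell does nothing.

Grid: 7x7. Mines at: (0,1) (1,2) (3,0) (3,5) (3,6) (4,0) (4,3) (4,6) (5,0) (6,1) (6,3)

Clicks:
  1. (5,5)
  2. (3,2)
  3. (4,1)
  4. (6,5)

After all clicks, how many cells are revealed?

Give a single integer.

Click 1 (5,5) count=1: revealed 1 new [(5,5)] -> total=1
Click 2 (3,2) count=1: revealed 1 new [(3,2)] -> total=2
Click 3 (4,1) count=3: revealed 1 new [(4,1)] -> total=3
Click 4 (6,5) count=0: revealed 5 new [(5,4) (5,6) (6,4) (6,5) (6,6)] -> total=8

Answer: 8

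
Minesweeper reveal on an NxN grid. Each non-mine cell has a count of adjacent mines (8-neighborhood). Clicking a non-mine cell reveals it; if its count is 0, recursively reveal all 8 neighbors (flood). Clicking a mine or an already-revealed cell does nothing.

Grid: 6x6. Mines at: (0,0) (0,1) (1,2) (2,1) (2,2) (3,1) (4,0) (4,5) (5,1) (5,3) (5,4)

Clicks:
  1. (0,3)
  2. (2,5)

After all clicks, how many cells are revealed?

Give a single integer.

Answer: 12

Derivation:
Click 1 (0,3) count=1: revealed 1 new [(0,3)] -> total=1
Click 2 (2,5) count=0: revealed 11 new [(0,4) (0,5) (1,3) (1,4) (1,5) (2,3) (2,4) (2,5) (3,3) (3,4) (3,5)] -> total=12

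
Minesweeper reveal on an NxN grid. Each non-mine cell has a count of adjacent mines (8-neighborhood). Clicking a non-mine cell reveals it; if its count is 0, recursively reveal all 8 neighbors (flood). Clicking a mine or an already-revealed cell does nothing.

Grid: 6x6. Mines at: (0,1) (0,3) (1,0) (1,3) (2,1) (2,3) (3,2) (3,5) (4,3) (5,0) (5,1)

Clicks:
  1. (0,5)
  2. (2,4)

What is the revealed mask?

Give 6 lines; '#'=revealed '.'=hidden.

Click 1 (0,5) count=0: revealed 6 new [(0,4) (0,5) (1,4) (1,5) (2,4) (2,5)] -> total=6
Click 2 (2,4) count=3: revealed 0 new [(none)] -> total=6

Answer: ....##
....##
....##
......
......
......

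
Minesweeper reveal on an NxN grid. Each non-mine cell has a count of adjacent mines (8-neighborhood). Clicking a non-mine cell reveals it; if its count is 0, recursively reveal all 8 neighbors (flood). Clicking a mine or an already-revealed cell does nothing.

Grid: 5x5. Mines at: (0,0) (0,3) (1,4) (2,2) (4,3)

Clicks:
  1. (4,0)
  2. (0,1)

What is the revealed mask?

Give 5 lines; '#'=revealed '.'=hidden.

Answer: .#...
##...
##...
###..
###..

Derivation:
Click 1 (4,0) count=0: revealed 10 new [(1,0) (1,1) (2,0) (2,1) (3,0) (3,1) (3,2) (4,0) (4,1) (4,2)] -> total=10
Click 2 (0,1) count=1: revealed 1 new [(0,1)] -> total=11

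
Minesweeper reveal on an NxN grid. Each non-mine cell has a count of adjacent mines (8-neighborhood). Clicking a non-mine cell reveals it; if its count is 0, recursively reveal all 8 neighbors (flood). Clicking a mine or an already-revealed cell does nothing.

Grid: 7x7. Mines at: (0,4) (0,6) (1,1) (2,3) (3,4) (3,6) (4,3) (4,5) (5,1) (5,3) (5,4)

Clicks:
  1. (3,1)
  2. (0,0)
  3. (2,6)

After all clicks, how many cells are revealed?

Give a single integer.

Answer: 11

Derivation:
Click 1 (3,1) count=0: revealed 9 new [(2,0) (2,1) (2,2) (3,0) (3,1) (3,2) (4,0) (4,1) (4,2)] -> total=9
Click 2 (0,0) count=1: revealed 1 new [(0,0)] -> total=10
Click 3 (2,6) count=1: revealed 1 new [(2,6)] -> total=11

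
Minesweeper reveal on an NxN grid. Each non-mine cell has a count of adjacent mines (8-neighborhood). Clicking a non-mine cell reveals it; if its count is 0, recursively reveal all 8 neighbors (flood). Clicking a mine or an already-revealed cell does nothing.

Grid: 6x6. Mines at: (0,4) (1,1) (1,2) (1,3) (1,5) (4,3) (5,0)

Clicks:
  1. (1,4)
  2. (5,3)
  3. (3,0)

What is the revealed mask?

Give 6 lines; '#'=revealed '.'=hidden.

Answer: ......
....#.
###...
###...
###...
...#..

Derivation:
Click 1 (1,4) count=3: revealed 1 new [(1,4)] -> total=1
Click 2 (5,3) count=1: revealed 1 new [(5,3)] -> total=2
Click 3 (3,0) count=0: revealed 9 new [(2,0) (2,1) (2,2) (3,0) (3,1) (3,2) (4,0) (4,1) (4,2)] -> total=11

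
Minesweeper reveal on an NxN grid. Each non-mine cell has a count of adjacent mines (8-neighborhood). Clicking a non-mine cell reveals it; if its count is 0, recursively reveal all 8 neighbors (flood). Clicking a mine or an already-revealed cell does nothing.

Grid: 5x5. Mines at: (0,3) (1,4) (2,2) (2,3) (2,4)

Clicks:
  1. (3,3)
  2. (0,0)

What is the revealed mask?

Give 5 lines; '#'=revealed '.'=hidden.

Answer: ###..
###..
##...
#####
#####

Derivation:
Click 1 (3,3) count=3: revealed 1 new [(3,3)] -> total=1
Click 2 (0,0) count=0: revealed 17 new [(0,0) (0,1) (0,2) (1,0) (1,1) (1,2) (2,0) (2,1) (3,0) (3,1) (3,2) (3,4) (4,0) (4,1) (4,2) (4,3) (4,4)] -> total=18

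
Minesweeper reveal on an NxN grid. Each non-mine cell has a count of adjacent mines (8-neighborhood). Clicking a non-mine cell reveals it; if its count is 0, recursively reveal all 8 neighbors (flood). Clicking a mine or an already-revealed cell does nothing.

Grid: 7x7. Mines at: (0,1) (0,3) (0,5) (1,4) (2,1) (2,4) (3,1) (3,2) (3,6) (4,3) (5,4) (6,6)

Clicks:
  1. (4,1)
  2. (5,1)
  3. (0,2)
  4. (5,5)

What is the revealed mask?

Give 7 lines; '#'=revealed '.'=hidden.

Click 1 (4,1) count=2: revealed 1 new [(4,1)] -> total=1
Click 2 (5,1) count=0: revealed 10 new [(4,0) (4,2) (5,0) (5,1) (5,2) (5,3) (6,0) (6,1) (6,2) (6,3)] -> total=11
Click 3 (0,2) count=2: revealed 1 new [(0,2)] -> total=12
Click 4 (5,5) count=2: revealed 1 new [(5,5)] -> total=13

Answer: ..#....
.......
.......
.......
###....
####.#.
####...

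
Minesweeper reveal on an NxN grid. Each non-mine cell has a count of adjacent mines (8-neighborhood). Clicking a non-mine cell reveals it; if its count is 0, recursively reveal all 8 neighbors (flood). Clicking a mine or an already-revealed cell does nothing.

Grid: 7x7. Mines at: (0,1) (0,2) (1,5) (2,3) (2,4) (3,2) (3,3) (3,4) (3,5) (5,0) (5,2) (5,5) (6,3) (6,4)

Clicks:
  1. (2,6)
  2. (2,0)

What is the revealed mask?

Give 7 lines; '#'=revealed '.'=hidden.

Click 1 (2,6) count=2: revealed 1 new [(2,6)] -> total=1
Click 2 (2,0) count=0: revealed 8 new [(1,0) (1,1) (2,0) (2,1) (3,0) (3,1) (4,0) (4,1)] -> total=9

Answer: .......
##.....
##....#
##.....
##.....
.......
.......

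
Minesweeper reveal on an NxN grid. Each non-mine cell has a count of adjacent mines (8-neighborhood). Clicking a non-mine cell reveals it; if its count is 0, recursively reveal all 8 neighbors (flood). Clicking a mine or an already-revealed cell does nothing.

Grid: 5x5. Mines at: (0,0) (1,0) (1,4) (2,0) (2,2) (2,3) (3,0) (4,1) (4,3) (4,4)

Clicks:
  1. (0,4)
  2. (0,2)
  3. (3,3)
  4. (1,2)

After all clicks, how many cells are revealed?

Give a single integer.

Click 1 (0,4) count=1: revealed 1 new [(0,4)] -> total=1
Click 2 (0,2) count=0: revealed 6 new [(0,1) (0,2) (0,3) (1,1) (1,2) (1,3)] -> total=7
Click 3 (3,3) count=4: revealed 1 new [(3,3)] -> total=8
Click 4 (1,2) count=2: revealed 0 new [(none)] -> total=8

Answer: 8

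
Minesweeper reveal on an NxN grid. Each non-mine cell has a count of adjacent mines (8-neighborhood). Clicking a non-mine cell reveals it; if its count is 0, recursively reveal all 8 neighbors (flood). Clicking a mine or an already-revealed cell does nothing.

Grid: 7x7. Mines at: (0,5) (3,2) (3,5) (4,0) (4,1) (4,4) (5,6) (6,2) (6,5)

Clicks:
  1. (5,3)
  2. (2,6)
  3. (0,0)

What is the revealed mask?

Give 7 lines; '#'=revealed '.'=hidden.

Click 1 (5,3) count=2: revealed 1 new [(5,3)] -> total=1
Click 2 (2,6) count=1: revealed 1 new [(2,6)] -> total=2
Click 3 (0,0) count=0: revealed 17 new [(0,0) (0,1) (0,2) (0,3) (0,4) (1,0) (1,1) (1,2) (1,3) (1,4) (2,0) (2,1) (2,2) (2,3) (2,4) (3,0) (3,1)] -> total=19

Answer: #####..
#####..
#####.#
##.....
.......
...#...
.......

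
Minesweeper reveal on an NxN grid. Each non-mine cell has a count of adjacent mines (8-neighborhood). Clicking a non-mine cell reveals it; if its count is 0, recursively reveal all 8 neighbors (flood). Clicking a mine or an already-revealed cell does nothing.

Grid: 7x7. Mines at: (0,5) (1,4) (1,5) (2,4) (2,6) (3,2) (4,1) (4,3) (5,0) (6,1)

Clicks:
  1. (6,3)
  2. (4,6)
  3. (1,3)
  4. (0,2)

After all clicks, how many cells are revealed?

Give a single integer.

Answer: 30

Derivation:
Click 1 (6,3) count=0: revealed 16 new [(3,4) (3,5) (3,6) (4,4) (4,5) (4,6) (5,2) (5,3) (5,4) (5,5) (5,6) (6,2) (6,3) (6,4) (6,5) (6,6)] -> total=16
Click 2 (4,6) count=0: revealed 0 new [(none)] -> total=16
Click 3 (1,3) count=2: revealed 1 new [(1,3)] -> total=17
Click 4 (0,2) count=0: revealed 13 new [(0,0) (0,1) (0,2) (0,3) (1,0) (1,1) (1,2) (2,0) (2,1) (2,2) (2,3) (3,0) (3,1)] -> total=30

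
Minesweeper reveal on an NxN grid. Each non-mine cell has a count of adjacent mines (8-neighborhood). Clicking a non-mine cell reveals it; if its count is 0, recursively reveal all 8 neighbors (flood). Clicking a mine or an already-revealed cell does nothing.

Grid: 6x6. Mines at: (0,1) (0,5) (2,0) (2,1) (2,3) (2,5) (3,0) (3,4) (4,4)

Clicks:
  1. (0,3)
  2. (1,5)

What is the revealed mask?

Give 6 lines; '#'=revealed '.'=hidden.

Answer: ..###.
..####
......
......
......
......

Derivation:
Click 1 (0,3) count=0: revealed 6 new [(0,2) (0,3) (0,4) (1,2) (1,3) (1,4)] -> total=6
Click 2 (1,5) count=2: revealed 1 new [(1,5)] -> total=7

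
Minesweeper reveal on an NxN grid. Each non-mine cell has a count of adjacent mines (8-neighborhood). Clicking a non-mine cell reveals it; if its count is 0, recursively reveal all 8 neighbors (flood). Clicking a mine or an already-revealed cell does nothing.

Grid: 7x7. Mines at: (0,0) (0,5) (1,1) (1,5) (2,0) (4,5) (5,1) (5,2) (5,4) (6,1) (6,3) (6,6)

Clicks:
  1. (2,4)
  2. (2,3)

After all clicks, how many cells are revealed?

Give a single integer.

Answer: 18

Derivation:
Click 1 (2,4) count=1: revealed 1 new [(2,4)] -> total=1
Click 2 (2,3) count=0: revealed 17 new [(0,2) (0,3) (0,4) (1,2) (1,3) (1,4) (2,1) (2,2) (2,3) (3,1) (3,2) (3,3) (3,4) (4,1) (4,2) (4,3) (4,4)] -> total=18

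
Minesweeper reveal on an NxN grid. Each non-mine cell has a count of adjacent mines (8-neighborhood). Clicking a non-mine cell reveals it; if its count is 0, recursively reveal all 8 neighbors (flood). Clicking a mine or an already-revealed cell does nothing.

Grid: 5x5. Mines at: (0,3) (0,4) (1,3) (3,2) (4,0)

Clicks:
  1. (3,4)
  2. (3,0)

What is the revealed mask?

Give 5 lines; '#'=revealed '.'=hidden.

Click 1 (3,4) count=0: revealed 6 new [(2,3) (2,4) (3,3) (3,4) (4,3) (4,4)] -> total=6
Click 2 (3,0) count=1: revealed 1 new [(3,0)] -> total=7

Answer: .....
.....
...##
#..##
...##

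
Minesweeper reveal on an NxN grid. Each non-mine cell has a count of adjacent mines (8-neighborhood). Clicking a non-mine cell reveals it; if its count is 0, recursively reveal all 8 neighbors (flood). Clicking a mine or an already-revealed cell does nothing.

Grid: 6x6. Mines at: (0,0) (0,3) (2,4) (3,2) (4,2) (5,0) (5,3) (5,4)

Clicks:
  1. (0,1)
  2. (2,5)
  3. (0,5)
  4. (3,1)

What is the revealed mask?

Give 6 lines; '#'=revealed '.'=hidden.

Click 1 (0,1) count=1: revealed 1 new [(0,1)] -> total=1
Click 2 (2,5) count=1: revealed 1 new [(2,5)] -> total=2
Click 3 (0,5) count=0: revealed 4 new [(0,4) (0,5) (1,4) (1,5)] -> total=6
Click 4 (3,1) count=2: revealed 1 new [(3,1)] -> total=7

Answer: .#..##
....##
.....#
.#....
......
......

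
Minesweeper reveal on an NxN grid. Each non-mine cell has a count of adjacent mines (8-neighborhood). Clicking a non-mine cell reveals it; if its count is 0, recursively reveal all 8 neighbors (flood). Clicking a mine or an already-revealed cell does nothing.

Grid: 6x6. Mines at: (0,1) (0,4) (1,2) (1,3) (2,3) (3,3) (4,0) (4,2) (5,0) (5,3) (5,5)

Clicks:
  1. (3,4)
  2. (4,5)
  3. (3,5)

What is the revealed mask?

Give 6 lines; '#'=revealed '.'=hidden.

Answer: ......
....##
....##
....##
....##
......

Derivation:
Click 1 (3,4) count=2: revealed 1 new [(3,4)] -> total=1
Click 2 (4,5) count=1: revealed 1 new [(4,5)] -> total=2
Click 3 (3,5) count=0: revealed 6 new [(1,4) (1,5) (2,4) (2,5) (3,5) (4,4)] -> total=8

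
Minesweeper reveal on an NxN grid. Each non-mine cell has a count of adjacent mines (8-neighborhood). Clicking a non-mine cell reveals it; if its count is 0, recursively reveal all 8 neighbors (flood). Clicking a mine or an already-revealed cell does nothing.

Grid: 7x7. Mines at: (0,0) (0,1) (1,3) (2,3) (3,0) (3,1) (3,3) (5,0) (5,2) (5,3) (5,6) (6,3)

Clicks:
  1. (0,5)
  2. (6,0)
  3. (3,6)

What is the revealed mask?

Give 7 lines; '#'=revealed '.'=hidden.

Answer: ....###
....###
....###
....###
....###
.......
#......

Derivation:
Click 1 (0,5) count=0: revealed 15 new [(0,4) (0,5) (0,6) (1,4) (1,5) (1,6) (2,4) (2,5) (2,6) (3,4) (3,5) (3,6) (4,4) (4,5) (4,6)] -> total=15
Click 2 (6,0) count=1: revealed 1 new [(6,0)] -> total=16
Click 3 (3,6) count=0: revealed 0 new [(none)] -> total=16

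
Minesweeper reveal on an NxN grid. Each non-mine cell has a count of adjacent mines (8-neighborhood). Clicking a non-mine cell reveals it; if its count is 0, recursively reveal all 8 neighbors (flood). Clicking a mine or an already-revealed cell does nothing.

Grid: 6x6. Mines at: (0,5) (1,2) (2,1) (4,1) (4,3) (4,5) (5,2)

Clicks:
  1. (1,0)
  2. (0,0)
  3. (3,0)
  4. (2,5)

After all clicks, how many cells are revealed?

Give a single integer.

Answer: 14

Derivation:
Click 1 (1,0) count=1: revealed 1 new [(1,0)] -> total=1
Click 2 (0,0) count=0: revealed 3 new [(0,0) (0,1) (1,1)] -> total=4
Click 3 (3,0) count=2: revealed 1 new [(3,0)] -> total=5
Click 4 (2,5) count=0: revealed 9 new [(1,3) (1,4) (1,5) (2,3) (2,4) (2,5) (3,3) (3,4) (3,5)] -> total=14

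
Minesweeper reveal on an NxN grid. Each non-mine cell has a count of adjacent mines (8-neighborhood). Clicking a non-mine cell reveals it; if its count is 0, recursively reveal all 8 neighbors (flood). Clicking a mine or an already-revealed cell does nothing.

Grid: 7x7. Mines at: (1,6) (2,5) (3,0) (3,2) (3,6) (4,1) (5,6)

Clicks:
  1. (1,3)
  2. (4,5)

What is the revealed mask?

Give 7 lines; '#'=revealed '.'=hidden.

Answer: ######.
######.
#####..
.......
.....#.
.......
.......

Derivation:
Click 1 (1,3) count=0: revealed 17 new [(0,0) (0,1) (0,2) (0,3) (0,4) (0,5) (1,0) (1,1) (1,2) (1,3) (1,4) (1,5) (2,0) (2,1) (2,2) (2,3) (2,4)] -> total=17
Click 2 (4,5) count=2: revealed 1 new [(4,5)] -> total=18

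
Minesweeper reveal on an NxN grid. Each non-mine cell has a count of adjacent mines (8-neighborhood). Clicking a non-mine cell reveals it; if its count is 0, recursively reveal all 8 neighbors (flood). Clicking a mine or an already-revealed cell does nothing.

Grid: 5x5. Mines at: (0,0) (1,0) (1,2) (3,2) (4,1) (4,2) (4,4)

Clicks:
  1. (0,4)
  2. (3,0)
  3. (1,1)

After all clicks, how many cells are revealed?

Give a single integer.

Answer: 10

Derivation:
Click 1 (0,4) count=0: revealed 8 new [(0,3) (0,4) (1,3) (1,4) (2,3) (2,4) (3,3) (3,4)] -> total=8
Click 2 (3,0) count=1: revealed 1 new [(3,0)] -> total=9
Click 3 (1,1) count=3: revealed 1 new [(1,1)] -> total=10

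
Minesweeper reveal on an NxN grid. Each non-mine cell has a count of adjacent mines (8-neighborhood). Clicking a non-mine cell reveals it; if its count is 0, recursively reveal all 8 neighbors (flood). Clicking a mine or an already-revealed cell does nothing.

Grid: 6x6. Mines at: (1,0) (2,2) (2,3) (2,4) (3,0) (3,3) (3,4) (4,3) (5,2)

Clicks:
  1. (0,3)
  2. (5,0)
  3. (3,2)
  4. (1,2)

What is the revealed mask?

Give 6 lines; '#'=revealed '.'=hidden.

Click 1 (0,3) count=0: revealed 10 new [(0,1) (0,2) (0,3) (0,4) (0,5) (1,1) (1,2) (1,3) (1,4) (1,5)] -> total=10
Click 2 (5,0) count=0: revealed 4 new [(4,0) (4,1) (5,0) (5,1)] -> total=14
Click 3 (3,2) count=4: revealed 1 new [(3,2)] -> total=15
Click 4 (1,2) count=2: revealed 0 new [(none)] -> total=15

Answer: .#####
.#####
......
..#...
##....
##....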